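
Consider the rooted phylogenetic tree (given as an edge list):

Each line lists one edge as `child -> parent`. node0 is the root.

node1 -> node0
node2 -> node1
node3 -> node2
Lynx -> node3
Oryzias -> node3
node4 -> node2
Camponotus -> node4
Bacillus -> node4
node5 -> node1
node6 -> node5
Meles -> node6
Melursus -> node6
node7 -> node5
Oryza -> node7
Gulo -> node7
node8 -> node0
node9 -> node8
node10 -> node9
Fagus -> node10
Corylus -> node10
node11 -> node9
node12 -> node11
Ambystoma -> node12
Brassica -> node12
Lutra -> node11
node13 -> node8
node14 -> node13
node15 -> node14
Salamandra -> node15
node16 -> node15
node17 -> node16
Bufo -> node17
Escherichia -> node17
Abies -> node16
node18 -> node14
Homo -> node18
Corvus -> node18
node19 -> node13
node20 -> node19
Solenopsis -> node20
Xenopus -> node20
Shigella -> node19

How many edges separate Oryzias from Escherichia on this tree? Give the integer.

11

The MRCA of Oryzias and Escherichia is the root of the tree.
From Oryzias up to that node: 4 branches. From Escherichia up to the same node: 7 branches. Total: 4 + 7 = 11.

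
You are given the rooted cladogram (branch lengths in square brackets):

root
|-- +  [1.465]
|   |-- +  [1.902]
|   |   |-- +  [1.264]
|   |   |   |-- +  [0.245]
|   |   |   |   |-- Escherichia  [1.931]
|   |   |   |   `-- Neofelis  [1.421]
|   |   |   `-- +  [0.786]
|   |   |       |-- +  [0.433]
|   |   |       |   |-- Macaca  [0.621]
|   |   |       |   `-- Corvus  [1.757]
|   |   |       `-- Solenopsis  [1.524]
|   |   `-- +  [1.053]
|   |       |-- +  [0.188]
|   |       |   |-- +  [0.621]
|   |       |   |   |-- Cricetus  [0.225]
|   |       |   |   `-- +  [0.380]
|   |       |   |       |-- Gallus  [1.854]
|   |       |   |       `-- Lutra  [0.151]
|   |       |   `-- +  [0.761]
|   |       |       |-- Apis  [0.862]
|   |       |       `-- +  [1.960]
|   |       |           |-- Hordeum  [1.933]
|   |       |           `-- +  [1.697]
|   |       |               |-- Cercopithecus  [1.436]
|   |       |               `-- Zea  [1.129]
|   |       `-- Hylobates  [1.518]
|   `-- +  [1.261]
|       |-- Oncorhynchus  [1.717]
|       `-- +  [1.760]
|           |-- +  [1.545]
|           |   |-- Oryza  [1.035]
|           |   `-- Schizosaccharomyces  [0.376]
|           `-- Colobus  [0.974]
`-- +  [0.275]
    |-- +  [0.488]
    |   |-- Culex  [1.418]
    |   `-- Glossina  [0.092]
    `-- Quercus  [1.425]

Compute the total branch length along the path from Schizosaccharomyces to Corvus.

The path runs Schizosaccharomyces → … → MRCA → … → Corvus; the MRCA is the node subtending ((((Escherichia,Neofelis),((Macaca,Corvus),Solenopsis)),(((Cricetus,(Gallus,Lutra)),(Apis,(Hordeum,(Cercopithecus,Zea)))),Hylobates)),(Oncorhynchus,((Oryza,Schizosaccharomyces),Colobus))).
Branch lengths along that path: 0.376 + 1.545 + 1.760 + 1.261 + 1.902 + 1.264 + 0.786 + 0.433 + 1.757 = 11.084.

11.084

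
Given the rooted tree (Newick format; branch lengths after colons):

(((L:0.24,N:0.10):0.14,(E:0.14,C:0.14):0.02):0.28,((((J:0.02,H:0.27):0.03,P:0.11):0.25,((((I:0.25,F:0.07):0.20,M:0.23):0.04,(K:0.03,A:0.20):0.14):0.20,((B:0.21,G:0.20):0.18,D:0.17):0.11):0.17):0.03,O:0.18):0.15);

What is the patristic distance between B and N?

The path runs B → … → MRCA → … → N; the MRCA is the root of the tree.
Branch lengths along that path: 0.21 + 0.18 + 0.11 + 0.17 + 0.03 + 0.15 + 0.28 + 0.14 + 0.10 = 1.37.

1.37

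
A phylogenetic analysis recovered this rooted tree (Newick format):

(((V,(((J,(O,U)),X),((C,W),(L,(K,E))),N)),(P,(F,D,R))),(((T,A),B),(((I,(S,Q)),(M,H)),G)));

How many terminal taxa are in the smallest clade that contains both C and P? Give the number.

The MRCA of C and P is the node subtending ((V,(((J,(O,U)),X),((C,W),(L,(K,E))),N)),(P,(F,D,R))).
That clade contains 15 terminal taxa: C, D, E, F, J, K, L, N, O, P, R, U, V, W, X.

15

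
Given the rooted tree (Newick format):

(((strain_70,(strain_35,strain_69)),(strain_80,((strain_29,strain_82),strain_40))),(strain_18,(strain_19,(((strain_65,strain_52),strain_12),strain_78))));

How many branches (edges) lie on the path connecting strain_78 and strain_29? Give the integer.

9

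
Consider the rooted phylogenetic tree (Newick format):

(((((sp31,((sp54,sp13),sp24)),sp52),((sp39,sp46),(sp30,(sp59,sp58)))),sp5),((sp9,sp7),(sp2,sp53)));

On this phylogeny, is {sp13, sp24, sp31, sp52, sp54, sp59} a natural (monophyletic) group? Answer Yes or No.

No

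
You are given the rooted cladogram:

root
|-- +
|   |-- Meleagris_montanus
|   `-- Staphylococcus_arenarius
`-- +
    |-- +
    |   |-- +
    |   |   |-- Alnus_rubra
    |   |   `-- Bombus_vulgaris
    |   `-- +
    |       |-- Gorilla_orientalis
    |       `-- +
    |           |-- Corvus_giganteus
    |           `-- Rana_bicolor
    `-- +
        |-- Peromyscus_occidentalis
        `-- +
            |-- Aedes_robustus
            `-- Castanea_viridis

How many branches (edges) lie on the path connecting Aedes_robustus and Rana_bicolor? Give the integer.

The MRCA of Aedes_robustus and Rana_bicolor is the node subtending (((Alnus_rubra,Bombus_vulgaris),(Gorilla_orientalis,(Corvus_giganteus,Rana_bicolor))),(Peromyscus_occidentalis,(Aedes_robustus,Castanea_viridis))).
From Aedes_robustus up to that node: 3 branches. From Rana_bicolor up to the same node: 4 branches. Total: 3 + 4 = 7.

7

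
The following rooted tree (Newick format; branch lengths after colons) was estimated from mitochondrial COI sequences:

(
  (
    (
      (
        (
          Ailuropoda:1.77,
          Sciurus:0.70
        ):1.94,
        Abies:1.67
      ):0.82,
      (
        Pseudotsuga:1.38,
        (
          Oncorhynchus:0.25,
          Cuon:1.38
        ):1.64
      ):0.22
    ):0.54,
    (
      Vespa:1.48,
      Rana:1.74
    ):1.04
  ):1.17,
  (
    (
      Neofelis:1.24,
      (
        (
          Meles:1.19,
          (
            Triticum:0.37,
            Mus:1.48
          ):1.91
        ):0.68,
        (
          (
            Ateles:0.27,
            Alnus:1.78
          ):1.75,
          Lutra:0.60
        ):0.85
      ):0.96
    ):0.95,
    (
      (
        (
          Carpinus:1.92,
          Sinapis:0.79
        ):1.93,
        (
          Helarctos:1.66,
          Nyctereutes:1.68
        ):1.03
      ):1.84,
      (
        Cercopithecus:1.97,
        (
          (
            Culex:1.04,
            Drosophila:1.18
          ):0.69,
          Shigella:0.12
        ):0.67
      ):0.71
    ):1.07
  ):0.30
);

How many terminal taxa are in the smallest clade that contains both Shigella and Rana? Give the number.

The MRCA of Shigella and Rana is the root, so the clade is the entire tree.
That clade contains 23 terminal taxa: Abies, Ailuropoda, Alnus, Ateles, Carpinus, Cercopithecus, Culex, Cuon, Drosophila, Helarctos, Lutra, Meles, Mus, Neofelis, Nyctereutes, Oncorhynchus, Pseudotsuga, Rana, Sciurus, Shigella, Sinapis, Triticum, Vespa.

23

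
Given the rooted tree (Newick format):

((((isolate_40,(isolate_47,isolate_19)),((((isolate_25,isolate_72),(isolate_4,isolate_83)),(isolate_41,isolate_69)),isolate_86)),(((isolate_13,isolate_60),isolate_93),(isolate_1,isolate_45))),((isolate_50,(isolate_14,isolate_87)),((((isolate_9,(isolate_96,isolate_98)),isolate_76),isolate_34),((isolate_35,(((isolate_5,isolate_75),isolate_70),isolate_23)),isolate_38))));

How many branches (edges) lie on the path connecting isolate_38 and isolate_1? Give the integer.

The MRCA of isolate_38 and isolate_1 is the root of the tree.
From isolate_38 up to that node: 4 branches. From isolate_1 up to the same node: 4 branches. Total: 4 + 4 = 8.

8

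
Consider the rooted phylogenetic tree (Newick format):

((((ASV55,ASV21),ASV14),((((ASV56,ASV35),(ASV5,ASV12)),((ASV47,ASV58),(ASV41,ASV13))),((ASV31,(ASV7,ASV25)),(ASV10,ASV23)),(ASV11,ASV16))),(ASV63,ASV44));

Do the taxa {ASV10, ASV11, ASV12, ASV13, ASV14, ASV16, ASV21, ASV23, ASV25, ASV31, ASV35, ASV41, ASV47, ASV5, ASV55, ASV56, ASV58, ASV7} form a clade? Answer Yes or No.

The most recent common ancestor of these taxa subtends (((ASV55,ASV21),ASV14),((((ASV56,ASV35),(ASV5,ASV12)),((ASV47,ASV58),(ASV41,ASV13))),((ASV31,(ASV7,ASV25)),(ASV10,ASV23)),(ASV11,ASV16))).
That clade has exactly 18 tips — every listed taxon and nothing else — so the group is monophyletic.

Yes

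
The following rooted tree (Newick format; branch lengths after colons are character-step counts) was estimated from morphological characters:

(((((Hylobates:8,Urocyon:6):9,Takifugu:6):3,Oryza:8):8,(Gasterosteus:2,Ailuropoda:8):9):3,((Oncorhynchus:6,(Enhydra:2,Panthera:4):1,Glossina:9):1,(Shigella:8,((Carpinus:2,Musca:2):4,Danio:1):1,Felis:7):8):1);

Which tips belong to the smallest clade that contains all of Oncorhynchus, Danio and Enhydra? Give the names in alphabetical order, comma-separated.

Tracing Oncorhynchus: it sits inside (Oncorhynchus,(Enhydra,Panthera),Glossina).
Tracing Danio: it sits inside ((Carpinus,Musca),Danio).
Tracing Enhydra: it sits inside (Enhydra,Panthera).
The smallest clade enclosing all 3 is ((Oncorhynchus,(Enhydra,Panthera),Glossina),(Shigella,((Carpinus,Musca),Danio),Felis)); the answer is its 9 terminal taxa in alphabetical order.

Carpinus, Danio, Enhydra, Felis, Glossina, Musca, Oncorhynchus, Panthera, Shigella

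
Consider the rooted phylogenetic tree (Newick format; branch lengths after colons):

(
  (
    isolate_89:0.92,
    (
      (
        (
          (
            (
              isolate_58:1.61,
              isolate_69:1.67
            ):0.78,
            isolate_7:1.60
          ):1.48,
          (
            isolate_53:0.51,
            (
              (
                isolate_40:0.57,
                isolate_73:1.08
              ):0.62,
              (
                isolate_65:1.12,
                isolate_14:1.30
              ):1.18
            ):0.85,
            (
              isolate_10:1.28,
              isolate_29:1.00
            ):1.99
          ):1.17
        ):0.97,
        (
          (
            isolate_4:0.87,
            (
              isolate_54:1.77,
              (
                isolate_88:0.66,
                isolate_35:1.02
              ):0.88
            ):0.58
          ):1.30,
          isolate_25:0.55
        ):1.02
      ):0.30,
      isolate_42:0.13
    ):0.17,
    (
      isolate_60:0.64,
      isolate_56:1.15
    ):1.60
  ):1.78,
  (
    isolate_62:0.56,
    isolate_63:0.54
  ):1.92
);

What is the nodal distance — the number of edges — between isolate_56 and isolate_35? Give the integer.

9

The MRCA of isolate_56 and isolate_35 is the node subtending (isolate_89,(((((isolate_58,isolate_69),isolate_7),(isolate_53,((isolate_40,isolate_73),(isolate_65,isolate_14)),(isolate_10,isolate_29))),((isolate_4,(isolate_54,(isolate_88,isolate_35))),isolate_25)),isolate_42),(isolate_60,isolate_56)).
From isolate_56 up to that node: 2 branches. From isolate_35 up to the same node: 7 branches. Total: 2 + 7 = 9.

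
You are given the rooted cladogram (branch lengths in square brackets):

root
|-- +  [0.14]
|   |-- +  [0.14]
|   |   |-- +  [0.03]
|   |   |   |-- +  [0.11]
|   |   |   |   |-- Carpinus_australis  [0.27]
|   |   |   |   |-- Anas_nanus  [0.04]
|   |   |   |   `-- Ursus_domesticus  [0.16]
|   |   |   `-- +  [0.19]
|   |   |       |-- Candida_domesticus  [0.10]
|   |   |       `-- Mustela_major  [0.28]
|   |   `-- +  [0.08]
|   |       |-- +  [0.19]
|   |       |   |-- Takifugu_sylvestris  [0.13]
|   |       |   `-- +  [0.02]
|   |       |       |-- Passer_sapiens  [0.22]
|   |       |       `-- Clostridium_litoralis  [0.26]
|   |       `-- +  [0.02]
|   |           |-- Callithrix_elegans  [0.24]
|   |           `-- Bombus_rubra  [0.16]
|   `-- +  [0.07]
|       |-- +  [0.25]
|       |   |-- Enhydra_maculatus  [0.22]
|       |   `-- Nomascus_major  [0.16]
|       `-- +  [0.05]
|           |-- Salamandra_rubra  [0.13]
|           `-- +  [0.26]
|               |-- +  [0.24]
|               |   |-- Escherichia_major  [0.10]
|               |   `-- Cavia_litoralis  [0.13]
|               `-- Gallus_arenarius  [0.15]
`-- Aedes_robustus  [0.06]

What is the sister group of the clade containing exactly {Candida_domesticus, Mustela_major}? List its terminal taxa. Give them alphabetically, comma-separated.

The clade containing exactly {Candida_domesticus, Mustela_major} attaches to the tree at the node subtending ((Carpinus_australis,Anas_nanus,Ursus_domesticus),(Candida_domesticus,Mustela_major)).
The other lineage descending from that same node — the sister group — is (Carpinus_australis,Anas_nanus,Ursus_domesticus); its 3 tips in alphabetical order are the answer.

Anas_nanus, Carpinus_australis, Ursus_domesticus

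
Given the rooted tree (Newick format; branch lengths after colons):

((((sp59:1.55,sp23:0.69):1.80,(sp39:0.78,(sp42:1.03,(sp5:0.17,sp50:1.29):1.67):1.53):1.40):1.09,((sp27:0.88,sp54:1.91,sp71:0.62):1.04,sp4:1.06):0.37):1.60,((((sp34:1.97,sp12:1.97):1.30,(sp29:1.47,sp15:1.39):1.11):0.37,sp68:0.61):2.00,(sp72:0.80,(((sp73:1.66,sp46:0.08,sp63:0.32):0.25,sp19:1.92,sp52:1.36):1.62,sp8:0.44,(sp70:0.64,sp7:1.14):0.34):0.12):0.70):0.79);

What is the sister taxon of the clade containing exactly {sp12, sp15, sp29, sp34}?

sp68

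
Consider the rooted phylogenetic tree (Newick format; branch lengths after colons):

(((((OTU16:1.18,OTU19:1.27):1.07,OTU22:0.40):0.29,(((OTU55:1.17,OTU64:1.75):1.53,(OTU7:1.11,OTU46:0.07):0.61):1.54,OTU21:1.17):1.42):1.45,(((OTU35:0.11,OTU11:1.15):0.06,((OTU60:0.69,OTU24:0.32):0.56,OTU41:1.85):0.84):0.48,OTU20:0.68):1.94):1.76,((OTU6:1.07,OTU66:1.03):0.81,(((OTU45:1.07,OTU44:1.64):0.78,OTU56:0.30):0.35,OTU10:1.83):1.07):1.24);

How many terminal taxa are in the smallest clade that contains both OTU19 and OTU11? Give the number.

The MRCA of OTU19 and OTU11 is the node subtending ((((OTU16,OTU19),OTU22),(((OTU55,OTU64),(OTU7,OTU46)),OTU21)),(((OTU35,OTU11),((OTU60,OTU24),OTU41)),OTU20)).
That clade contains 14 terminal taxa: OTU11, OTU16, OTU19, OTU20, OTU21, OTU22, OTU24, OTU35, OTU41, OTU46, OTU55, OTU60, OTU64, OTU7.

14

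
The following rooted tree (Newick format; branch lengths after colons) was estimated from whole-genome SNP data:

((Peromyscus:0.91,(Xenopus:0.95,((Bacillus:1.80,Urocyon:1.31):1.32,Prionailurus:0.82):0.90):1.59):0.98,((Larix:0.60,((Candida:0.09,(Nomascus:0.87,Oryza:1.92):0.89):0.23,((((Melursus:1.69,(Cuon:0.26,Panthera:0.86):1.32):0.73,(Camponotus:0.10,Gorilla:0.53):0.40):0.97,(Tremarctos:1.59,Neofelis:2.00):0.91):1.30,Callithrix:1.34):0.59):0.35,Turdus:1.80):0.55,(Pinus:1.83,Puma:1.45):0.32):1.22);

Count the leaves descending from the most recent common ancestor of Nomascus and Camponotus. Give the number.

The MRCA of Nomascus and Camponotus is the node subtending ((Candida,(Nomascus,Oryza)),((((Melursus,(Cuon,Panthera)),(Camponotus,Gorilla)),(Tremarctos,Neofelis)),Callithrix)).
That clade contains 11 terminal taxa: Callithrix, Camponotus, Candida, Cuon, Gorilla, Melursus, Neofelis, Nomascus, Oryza, Panthera, Tremarctos.

11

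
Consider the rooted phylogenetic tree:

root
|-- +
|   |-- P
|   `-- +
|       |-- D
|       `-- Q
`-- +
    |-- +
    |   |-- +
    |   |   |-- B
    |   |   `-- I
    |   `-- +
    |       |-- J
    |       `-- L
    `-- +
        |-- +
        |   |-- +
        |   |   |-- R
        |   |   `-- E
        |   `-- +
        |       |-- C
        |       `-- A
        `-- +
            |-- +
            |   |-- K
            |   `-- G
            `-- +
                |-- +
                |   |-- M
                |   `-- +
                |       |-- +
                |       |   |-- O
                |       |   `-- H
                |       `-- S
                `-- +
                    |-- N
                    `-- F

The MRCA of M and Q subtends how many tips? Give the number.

The MRCA of M and Q is the root, so the clade is the entire tree.
That clade contains 19 terminal taxa: A, B, C, D, E, F, G, H, I, J, K, L, M, N, O, P, Q, R, S.

19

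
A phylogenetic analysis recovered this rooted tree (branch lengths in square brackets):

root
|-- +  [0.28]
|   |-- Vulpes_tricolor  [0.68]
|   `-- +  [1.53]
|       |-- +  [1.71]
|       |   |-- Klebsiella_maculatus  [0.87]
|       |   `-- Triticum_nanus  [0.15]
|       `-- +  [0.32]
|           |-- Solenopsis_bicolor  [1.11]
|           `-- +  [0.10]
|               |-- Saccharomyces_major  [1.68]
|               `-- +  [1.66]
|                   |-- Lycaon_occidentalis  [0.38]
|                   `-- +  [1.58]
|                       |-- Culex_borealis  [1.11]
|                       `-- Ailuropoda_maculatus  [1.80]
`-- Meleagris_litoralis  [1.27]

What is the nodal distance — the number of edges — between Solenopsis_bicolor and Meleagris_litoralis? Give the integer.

The MRCA of Solenopsis_bicolor and Meleagris_litoralis is the root of the tree.
From Solenopsis_bicolor up to that node: 4 branches. From Meleagris_litoralis up to the same node: 1 branch. Total: 4 + 1 = 5.

5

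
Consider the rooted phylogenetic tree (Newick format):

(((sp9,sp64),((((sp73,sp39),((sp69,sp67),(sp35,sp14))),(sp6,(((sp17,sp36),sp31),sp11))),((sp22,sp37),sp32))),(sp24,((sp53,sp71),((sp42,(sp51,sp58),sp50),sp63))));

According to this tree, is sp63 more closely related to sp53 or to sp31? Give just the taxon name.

The MRCA of sp63 and sp53 subtends ((sp53,sp71),((sp42,(sp51,sp58),sp50),sp63)) (7 taxa).
The MRCA of sp63 and sp31 is the root, subtending the entire tree (24 taxa).
The first is nested inside the second, so sp63 shares a more recent common ancestor with sp53.

sp53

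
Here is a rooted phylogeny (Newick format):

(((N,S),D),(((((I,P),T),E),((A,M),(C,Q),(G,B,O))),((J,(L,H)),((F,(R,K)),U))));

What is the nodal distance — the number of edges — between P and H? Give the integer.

9

The MRCA of P and H is the node subtending (((((I,P),T),E),((A,M),(C,Q),(G,B,O))),((J,(L,H)),((F,(R,K)),U))).
From P up to that node: 5 branches. From H up to the same node: 4 branches. Total: 5 + 4 = 9.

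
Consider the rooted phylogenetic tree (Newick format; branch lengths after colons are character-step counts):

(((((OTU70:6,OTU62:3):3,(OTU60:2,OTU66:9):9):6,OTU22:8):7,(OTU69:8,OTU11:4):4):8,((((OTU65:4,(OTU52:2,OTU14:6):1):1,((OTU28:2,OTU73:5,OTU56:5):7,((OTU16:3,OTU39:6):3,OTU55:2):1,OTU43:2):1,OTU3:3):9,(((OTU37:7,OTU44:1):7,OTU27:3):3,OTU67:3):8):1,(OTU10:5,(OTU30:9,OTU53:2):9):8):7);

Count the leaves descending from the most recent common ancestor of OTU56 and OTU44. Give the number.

The MRCA of OTU56 and OTU44 is the node subtending (((OTU65,(OTU52,OTU14)),((OTU28,OTU73,OTU56),((OTU16,OTU39),OTU55),OTU43),OTU3),(((OTU37,OTU44),OTU27),OTU67)).
That clade contains 15 terminal taxa: OTU14, OTU16, OTU27, OTU28, OTU3, OTU37, OTU39, OTU43, OTU44, OTU52, OTU55, OTU56, OTU65, OTU67, OTU73.

15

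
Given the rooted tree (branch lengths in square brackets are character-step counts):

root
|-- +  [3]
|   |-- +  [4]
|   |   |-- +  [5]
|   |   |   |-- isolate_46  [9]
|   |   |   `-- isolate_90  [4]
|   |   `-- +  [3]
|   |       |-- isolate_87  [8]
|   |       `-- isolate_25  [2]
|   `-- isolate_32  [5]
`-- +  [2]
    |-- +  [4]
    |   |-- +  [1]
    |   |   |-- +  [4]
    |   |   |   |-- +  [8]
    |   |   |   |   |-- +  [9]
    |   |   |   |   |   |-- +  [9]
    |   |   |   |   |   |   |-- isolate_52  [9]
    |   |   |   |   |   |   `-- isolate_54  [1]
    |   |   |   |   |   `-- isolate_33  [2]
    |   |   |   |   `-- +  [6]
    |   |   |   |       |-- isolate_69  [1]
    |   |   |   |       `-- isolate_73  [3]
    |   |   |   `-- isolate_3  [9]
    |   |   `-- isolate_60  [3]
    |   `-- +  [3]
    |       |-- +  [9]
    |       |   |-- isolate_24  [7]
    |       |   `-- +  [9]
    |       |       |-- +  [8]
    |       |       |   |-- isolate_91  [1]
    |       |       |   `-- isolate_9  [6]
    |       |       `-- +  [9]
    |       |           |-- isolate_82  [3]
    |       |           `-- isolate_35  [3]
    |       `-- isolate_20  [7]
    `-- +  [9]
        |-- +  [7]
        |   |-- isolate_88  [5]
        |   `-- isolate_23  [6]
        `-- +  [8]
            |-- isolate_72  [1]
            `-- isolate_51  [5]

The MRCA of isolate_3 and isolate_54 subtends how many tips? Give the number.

6

The MRCA of isolate_3 and isolate_54 is the node subtending ((((isolate_52,isolate_54),isolate_33),(isolate_69,isolate_73)),isolate_3).
That clade contains 6 terminal taxa: isolate_3, isolate_33, isolate_52, isolate_54, isolate_69, isolate_73.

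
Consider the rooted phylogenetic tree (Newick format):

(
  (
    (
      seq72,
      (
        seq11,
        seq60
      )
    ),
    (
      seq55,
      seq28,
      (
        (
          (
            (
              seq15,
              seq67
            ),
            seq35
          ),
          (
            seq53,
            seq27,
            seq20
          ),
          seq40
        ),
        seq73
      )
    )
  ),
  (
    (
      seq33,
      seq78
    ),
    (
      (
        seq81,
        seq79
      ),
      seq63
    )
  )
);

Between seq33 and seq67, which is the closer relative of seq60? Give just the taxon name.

The MRCA of seq60 and seq67 subtends ((seq72,(seq11,seq60)),(seq55,seq28,((((seq15,seq67),seq35),(seq53,seq27,seq20),seq40),seq73))) (13 taxa).
The MRCA of seq60 and seq33 is the root, subtending the entire tree (18 taxa).
The first is nested inside the second, so seq60 shares a more recent common ancestor with seq67.

seq67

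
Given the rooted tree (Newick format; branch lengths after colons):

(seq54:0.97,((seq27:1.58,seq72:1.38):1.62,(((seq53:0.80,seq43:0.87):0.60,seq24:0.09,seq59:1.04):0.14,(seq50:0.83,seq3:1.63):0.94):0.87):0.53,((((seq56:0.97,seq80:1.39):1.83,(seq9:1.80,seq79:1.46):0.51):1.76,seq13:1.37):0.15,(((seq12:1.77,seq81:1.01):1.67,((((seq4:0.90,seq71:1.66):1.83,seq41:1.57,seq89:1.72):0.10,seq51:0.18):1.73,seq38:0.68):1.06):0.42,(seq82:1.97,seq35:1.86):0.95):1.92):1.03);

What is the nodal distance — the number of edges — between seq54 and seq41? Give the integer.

8

The MRCA of seq54 and seq41 is the root of the tree.
From seq54 up to that node: 1 branch. From seq41 up to the same node: 7 branches. Total: 1 + 7 = 8.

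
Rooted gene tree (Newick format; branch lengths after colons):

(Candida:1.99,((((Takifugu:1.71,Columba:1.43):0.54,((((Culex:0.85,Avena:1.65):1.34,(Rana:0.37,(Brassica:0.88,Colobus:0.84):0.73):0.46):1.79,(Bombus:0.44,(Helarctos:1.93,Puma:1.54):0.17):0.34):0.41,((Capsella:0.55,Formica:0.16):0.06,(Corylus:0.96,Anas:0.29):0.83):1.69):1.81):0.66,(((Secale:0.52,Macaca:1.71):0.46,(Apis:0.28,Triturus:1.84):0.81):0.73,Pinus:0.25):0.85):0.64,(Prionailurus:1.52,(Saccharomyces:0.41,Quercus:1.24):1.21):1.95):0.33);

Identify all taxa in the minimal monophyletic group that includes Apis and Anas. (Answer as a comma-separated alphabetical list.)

Anas, Apis, Avena, Bombus, Brassica, Capsella, Colobus, Columba, Corylus, Culex, Formica, Helarctos, Macaca, Pinus, Puma, Rana, Secale, Takifugu, Triturus

Tracing Apis: it sits inside (Apis,Triturus).
Tracing Anas: it sits inside (Corylus,Anas).
The smallest clade enclosing both is (((Takifugu,Columba),((((Culex,Avena),(Rana,(Brassica,Colobus))),(Bombus,(Helarctos,Puma))),((Capsella,Formica),(Corylus,Anas)))),(((Secale,Macaca),(Apis,Triturus)),Pinus)); the answer is its 19 terminal taxa in alphabetical order.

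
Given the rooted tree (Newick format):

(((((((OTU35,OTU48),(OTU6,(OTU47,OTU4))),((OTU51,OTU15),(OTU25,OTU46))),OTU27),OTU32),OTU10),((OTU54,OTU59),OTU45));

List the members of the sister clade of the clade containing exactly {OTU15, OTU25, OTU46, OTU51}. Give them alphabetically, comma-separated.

OTU35, OTU4, OTU47, OTU48, OTU6

The clade containing exactly {OTU15, OTU25, OTU46, OTU51} attaches to the tree at the node subtending (((OTU35,OTU48),(OTU6,(OTU47,OTU4))),((OTU51,OTU15),(OTU25,OTU46))).
The other lineage descending from that same node — the sister group — is ((OTU35,OTU48),(OTU6,(OTU47,OTU4))); its 5 tips in alphabetical order are the answer.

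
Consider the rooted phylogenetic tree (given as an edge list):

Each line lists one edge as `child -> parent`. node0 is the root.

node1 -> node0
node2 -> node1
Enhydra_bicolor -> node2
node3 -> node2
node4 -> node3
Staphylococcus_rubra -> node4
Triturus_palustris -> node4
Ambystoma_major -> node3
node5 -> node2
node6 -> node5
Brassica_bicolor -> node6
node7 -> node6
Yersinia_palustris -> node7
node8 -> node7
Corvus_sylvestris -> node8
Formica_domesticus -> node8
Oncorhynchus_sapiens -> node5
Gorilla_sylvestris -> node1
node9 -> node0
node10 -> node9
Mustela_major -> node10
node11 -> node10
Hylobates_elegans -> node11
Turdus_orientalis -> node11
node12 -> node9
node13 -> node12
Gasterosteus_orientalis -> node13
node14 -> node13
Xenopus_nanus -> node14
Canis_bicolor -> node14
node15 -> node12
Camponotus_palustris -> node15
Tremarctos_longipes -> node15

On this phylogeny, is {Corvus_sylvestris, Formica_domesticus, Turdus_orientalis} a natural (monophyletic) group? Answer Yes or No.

No

The MRCA of the listed taxa is the root, so the smallest clade containing them is the whole tree.
That clade also contains Ambystoma_major, Brassica_bicolor, Camponotus_palustris, Canis_bicolor, Enhydra_bicolor, Gasterosteus_orientalis, Gorilla_sylvestris, Hylobates_elegans, Mustela_major, Oncorhynchus_sapiens, Staphylococcus_rubra, Tremarctos_longipes, Triturus_palustris, Xenopus_nanus, Yersinia_palustris, which are not in the proposed group, so the group is not monophyletic.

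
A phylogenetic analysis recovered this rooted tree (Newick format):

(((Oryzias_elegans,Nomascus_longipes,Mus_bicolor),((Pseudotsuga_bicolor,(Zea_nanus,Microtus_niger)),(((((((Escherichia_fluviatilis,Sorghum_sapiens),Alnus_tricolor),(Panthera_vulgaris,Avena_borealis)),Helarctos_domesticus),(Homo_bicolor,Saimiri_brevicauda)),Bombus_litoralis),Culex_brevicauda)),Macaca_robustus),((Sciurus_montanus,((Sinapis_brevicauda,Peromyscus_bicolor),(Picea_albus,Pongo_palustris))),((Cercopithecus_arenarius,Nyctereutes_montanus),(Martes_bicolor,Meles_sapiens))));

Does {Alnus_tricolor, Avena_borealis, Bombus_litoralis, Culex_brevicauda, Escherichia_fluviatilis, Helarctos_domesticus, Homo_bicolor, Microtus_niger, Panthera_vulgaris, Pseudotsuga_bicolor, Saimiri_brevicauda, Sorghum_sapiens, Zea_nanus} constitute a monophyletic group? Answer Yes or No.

Yes

The most recent common ancestor of these taxa subtends ((Pseudotsuga_bicolor,(Zea_nanus,Microtus_niger)),(((((((Escherichia_fluviatilis,Sorghum_sapiens),Alnus_tricolor),(Panthera_vulgaris,Avena_borealis)),Helarctos_domesticus),(Homo_bicolor,Saimiri_brevicauda)),Bombus_litoralis),Culex_brevicauda)).
That clade has exactly 13 tips — every listed taxon and nothing else — so the group is monophyletic.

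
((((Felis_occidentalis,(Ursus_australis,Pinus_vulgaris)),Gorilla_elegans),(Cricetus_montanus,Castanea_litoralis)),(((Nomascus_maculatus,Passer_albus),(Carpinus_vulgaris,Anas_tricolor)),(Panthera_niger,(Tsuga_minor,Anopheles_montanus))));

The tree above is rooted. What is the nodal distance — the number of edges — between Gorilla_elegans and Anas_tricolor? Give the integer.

7

The MRCA of Gorilla_elegans and Anas_tricolor is the root of the tree.
From Gorilla_elegans up to that node: 3 branches. From Anas_tricolor up to the same node: 4 branches. Total: 3 + 4 = 7.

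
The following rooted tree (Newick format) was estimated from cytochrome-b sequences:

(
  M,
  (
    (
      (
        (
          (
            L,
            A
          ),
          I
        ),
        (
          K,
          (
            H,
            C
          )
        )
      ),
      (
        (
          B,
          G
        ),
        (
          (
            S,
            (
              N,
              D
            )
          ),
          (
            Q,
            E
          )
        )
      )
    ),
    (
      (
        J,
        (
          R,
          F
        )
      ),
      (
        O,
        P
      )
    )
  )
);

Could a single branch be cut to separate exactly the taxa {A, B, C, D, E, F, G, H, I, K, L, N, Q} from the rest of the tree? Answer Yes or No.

No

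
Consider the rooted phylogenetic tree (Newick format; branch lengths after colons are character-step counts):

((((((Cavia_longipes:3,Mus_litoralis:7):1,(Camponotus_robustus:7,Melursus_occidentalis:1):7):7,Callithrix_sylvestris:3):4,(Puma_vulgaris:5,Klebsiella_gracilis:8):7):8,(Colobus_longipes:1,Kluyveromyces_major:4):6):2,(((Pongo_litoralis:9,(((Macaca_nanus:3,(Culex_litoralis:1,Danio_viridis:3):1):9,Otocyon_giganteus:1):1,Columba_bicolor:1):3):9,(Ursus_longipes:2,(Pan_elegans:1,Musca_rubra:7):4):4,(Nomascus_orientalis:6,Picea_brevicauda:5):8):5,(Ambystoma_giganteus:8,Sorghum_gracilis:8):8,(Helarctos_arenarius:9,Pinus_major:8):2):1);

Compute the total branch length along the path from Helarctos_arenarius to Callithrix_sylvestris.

29

The path runs Helarctos_arenarius → … → MRCA → … → Callithrix_sylvestris; the MRCA is the root of the tree.
Branch lengths along that path: 9 + 2 + 1 + 2 + 8 + 4 + 3 = 29.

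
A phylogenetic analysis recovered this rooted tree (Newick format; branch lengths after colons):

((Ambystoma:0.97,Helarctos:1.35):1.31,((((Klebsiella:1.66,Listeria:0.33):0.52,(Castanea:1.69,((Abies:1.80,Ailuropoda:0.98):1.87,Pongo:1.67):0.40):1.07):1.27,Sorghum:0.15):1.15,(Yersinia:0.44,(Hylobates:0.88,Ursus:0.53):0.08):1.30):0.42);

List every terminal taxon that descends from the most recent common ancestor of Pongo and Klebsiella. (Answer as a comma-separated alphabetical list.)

Abies, Ailuropoda, Castanea, Klebsiella, Listeria, Pongo

Tracing Pongo: it sits inside ((Abies,Ailuropoda),Pongo).
Tracing Klebsiella: it sits inside (Klebsiella,Listeria).
The smallest clade enclosing both is ((Klebsiella,Listeria),(Castanea,((Abies,Ailuropoda),Pongo))); the answer is its 6 terminal taxa in alphabetical order.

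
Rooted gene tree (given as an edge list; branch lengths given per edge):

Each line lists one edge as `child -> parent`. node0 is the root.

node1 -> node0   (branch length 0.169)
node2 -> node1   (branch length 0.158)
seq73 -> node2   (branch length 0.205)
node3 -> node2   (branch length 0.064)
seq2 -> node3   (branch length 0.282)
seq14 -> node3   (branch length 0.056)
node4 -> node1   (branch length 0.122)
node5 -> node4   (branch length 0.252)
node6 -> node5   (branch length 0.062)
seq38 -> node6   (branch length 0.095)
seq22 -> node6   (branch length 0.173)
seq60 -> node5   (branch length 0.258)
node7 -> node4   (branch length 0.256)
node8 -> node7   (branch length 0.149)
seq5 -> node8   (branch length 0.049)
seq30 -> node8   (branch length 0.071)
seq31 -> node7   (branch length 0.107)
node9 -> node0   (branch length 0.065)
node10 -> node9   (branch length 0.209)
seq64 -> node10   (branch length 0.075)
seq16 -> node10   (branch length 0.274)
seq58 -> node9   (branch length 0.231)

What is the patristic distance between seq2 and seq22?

1.113

The path runs seq2 → … → MRCA → … → seq22; the MRCA is the node subtending ((seq73,(seq2,seq14)),(((seq38,seq22),seq60),((seq5,seq30),seq31))).
Branch lengths along that path: 0.282 + 0.064 + 0.158 + 0.122 + 0.252 + 0.062 + 0.173 = 1.113.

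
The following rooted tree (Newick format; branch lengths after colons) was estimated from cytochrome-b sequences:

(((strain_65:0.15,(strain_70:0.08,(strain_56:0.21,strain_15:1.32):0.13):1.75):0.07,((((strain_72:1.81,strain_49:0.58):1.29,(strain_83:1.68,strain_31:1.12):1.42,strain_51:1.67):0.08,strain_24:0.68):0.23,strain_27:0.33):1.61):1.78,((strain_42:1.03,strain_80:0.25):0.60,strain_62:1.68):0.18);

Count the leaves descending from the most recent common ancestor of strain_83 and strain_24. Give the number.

6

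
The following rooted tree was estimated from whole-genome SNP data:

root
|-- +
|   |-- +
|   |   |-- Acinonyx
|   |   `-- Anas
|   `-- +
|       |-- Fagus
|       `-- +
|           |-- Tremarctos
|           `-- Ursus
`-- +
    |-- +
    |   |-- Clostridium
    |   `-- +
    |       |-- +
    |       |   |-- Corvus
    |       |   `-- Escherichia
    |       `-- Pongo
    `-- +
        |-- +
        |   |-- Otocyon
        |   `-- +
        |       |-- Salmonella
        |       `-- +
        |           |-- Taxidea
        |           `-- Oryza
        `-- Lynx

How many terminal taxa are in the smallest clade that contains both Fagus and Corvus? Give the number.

14

The MRCA of Fagus and Corvus is the root, so the clade is the entire tree.
That clade contains 14 terminal taxa: Acinonyx, Anas, Clostridium, Corvus, Escherichia, Fagus, Lynx, Oryza, Otocyon, Pongo, Salmonella, Taxidea, Tremarctos, Ursus.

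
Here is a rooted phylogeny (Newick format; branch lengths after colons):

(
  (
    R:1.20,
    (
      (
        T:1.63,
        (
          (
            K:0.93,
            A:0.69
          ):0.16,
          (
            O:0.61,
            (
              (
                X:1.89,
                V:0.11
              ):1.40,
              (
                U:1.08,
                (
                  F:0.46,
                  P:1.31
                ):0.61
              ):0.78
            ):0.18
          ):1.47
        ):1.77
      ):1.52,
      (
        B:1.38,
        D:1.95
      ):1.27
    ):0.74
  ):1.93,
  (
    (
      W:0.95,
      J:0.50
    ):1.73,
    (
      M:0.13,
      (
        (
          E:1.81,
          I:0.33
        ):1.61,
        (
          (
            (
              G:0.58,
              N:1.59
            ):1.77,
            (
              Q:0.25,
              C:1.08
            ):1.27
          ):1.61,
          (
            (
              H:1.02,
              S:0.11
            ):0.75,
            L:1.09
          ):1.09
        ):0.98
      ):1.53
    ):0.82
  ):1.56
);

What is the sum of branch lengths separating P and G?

19.16

The path runs P → … → MRCA → … → G; the MRCA is the root of the tree.
Branch lengths along that path: 1.31 + 0.61 + 0.78 + 0.18 + 1.47 + 1.77 + 1.52 + 0.74 + 1.93 + 1.56 + 0.82 + 1.53 + 0.98 + 1.61 + 1.77 + 0.58 = 19.16.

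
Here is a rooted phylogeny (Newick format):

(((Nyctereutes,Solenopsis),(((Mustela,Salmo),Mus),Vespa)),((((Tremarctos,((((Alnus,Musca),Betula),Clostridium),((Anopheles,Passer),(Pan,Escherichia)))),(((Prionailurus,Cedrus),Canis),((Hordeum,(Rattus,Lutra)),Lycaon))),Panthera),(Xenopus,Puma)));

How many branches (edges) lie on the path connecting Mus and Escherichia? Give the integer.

12

The MRCA of Mus and Escherichia is the root of the tree.
From Mus up to that node: 4 branches. From Escherichia up to the same node: 8 branches. Total: 4 + 8 = 12.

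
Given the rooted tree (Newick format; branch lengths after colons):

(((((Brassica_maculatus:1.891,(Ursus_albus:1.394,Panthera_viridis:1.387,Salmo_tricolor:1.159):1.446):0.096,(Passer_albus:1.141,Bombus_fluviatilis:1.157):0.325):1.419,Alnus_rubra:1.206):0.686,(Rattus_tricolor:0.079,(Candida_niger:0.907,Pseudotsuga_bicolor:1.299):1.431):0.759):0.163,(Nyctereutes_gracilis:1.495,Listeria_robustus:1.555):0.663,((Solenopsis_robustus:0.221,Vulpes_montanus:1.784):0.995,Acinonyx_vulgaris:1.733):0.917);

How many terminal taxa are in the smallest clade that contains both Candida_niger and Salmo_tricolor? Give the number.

10

The MRCA of Candida_niger and Salmo_tricolor is the node subtending ((((Brassica_maculatus,(Ursus_albus,Panthera_viridis,Salmo_tricolor)),(Passer_albus,Bombus_fluviatilis)),Alnus_rubra),(Rattus_tricolor,(Candida_niger,Pseudotsuga_bicolor))).
That clade contains 10 terminal taxa: Alnus_rubra, Bombus_fluviatilis, Brassica_maculatus, Candida_niger, Panthera_viridis, Passer_albus, Pseudotsuga_bicolor, Rattus_tricolor, Salmo_tricolor, Ursus_albus.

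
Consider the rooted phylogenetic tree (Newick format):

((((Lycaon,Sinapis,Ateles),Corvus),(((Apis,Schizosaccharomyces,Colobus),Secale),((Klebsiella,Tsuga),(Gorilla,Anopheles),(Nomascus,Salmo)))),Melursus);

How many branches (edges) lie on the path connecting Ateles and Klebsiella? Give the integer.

The MRCA of Ateles and Klebsiella is the node subtending (((Lycaon,Sinapis,Ateles),Corvus),(((Apis,Schizosaccharomyces,Colobus),Secale),((Klebsiella,Tsuga),(Gorilla,Anopheles),(Nomascus,Salmo)))).
From Ateles up to that node: 3 branches. From Klebsiella up to the same node: 4 branches. Total: 3 + 4 = 7.

7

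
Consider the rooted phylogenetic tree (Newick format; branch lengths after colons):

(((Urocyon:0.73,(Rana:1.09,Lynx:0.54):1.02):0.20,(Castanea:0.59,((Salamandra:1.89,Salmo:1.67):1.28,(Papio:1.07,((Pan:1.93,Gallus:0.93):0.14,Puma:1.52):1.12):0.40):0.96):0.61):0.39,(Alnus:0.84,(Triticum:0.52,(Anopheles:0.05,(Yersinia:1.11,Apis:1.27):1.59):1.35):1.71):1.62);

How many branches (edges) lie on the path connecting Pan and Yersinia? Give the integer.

12

The MRCA of Pan and Yersinia is the root of the tree.
From Pan up to that node: 7 branches. From Yersinia up to the same node: 5 branches. Total: 7 + 5 = 12.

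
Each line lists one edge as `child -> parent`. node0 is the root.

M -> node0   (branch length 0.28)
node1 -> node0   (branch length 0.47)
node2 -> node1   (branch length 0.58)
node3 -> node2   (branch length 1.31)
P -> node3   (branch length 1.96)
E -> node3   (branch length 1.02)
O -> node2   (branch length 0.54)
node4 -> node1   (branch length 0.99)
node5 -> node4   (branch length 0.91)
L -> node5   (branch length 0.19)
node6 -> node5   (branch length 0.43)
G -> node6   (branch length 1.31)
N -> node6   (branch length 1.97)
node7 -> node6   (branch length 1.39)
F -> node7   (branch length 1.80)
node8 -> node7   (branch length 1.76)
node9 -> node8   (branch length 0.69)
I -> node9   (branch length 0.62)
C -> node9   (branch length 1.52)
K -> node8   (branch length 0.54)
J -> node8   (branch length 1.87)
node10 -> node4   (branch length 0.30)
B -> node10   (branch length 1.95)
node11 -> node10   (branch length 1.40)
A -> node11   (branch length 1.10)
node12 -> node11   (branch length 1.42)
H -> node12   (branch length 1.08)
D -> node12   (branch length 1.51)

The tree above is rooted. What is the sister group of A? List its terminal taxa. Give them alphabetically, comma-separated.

D, H

A attaches to the tree at the node subtending (A,(H,D)).
The other lineage descending from that same node — the sister group — is (H,D); its 2 tips in alphabetical order are the answer.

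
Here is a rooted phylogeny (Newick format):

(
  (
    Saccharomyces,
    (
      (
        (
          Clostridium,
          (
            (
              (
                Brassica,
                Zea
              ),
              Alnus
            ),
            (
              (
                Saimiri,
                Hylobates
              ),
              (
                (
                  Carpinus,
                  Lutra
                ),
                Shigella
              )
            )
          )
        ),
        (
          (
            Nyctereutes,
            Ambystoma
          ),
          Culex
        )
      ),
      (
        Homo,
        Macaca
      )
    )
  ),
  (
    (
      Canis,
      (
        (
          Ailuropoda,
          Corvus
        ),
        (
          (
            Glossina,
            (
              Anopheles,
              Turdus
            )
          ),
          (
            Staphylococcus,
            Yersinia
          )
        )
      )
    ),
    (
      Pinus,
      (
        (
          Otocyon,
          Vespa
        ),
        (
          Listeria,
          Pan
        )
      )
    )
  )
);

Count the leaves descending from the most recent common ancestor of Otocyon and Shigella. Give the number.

The MRCA of Otocyon and Shigella is the root, so the clade is the entire tree.
That clade contains 28 terminal taxa: Ailuropoda, Alnus, Ambystoma, Anopheles, Brassica, Canis, Carpinus, Clostridium, Corvus, Culex, Glossina, Homo, Hylobates, Listeria, Lutra, Macaca, Nyctereutes, Otocyon, Pan, Pinus, Saccharomyces, Saimiri, Shigella, Staphylococcus, Turdus, Vespa, Yersinia, Zea.

28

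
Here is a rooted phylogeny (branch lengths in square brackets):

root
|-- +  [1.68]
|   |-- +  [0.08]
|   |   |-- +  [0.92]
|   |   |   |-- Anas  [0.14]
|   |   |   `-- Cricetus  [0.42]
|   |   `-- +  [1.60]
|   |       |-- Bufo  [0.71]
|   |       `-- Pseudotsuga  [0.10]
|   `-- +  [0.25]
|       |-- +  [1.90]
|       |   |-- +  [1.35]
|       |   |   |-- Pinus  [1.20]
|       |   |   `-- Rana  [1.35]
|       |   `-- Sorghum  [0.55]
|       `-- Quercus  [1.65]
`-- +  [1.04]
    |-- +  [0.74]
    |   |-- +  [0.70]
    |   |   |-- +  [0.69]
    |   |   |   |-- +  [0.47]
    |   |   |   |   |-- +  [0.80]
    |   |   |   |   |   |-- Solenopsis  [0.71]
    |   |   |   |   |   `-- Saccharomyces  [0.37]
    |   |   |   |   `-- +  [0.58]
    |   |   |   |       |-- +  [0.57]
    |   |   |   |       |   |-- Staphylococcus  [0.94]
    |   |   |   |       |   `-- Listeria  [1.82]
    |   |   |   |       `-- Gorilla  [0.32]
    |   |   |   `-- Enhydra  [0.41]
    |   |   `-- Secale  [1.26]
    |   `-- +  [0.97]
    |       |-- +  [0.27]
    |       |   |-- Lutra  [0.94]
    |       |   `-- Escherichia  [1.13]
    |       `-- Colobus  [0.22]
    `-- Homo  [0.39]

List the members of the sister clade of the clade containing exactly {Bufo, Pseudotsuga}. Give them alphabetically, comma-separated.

Anas, Cricetus

The clade containing exactly {Bufo, Pseudotsuga} attaches to the tree at the node subtending ((Anas,Cricetus),(Bufo,Pseudotsuga)).
The other lineage descending from that same node — the sister group — is (Anas,Cricetus); its 2 tips in alphabetical order are the answer.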